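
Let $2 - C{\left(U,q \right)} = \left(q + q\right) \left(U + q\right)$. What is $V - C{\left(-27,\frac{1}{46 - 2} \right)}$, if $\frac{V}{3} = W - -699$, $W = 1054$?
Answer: $\frac{5087589}{968} \approx 5255.8$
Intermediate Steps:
$C{\left(U,q \right)} = 2 - 2 q \left(U + q\right)$ ($C{\left(U,q \right)} = 2 - \left(q + q\right) \left(U + q\right) = 2 - 2 q \left(U + q\right)$)
$V = 5259$ ($V = 3 \left(1054 - -699\right) = 3 \left(1054 + 699\right) = 3 \cdot 1753 = 5259$)
$V - C{\left(-27,\frac{1}{46 - 2} \right)} = 5259 - \left(2 - 2 \left(\frac{1}{46 - 2}\right)^{2} - - \frac{54}{46 - 2}\right) = 5259 - \left(2 - 2 \left(\frac{1}{44}\right)^{2} - - \frac{54}{44}\right) = 5259 - \left(2 - \frac{2}{1936} - \left(-54\right) \frac{1}{44}\right) = 5259 - \left(2 - \frac{1}{968} + \frac{27}{22}\right) = 5259 - \frac{3123}{968} = \frac{5087589}{968}$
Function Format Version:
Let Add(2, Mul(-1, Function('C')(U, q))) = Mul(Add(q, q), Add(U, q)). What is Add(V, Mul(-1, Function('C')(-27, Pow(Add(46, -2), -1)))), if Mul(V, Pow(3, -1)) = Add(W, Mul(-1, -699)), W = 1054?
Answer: Rational(5087589, 968) ≈ 5255.8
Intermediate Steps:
Function('C')(U, q) = Add(2, Mul(-2, q, Add(U, q))) (Function('C')(U, q) = Add(2, Mul(-1, Mul(Add(q, q), Add(U, q)))) = Add(2, Mul(-1, Mul(Mul(2, q), Add(U, q)))) = Add(2, Mul(-1, Mul(2, q, Add(U, q)))) = Add(2, Mul(-2, q, Add(U, q))))
V = 5259 (V = Mul(3, Add(1054, Mul(-1, -699))) = Mul(3, Add(1054, 699)) = Mul(3, 1753) = 5259)
Add(V, Mul(-1, Function('C')(-27, Pow(Add(46, -2), -1)))) = Add(5259, Mul(-1, Add(2, Mul(-2, Pow(Pow(Add(46, -2), -1), 2)), Mul(-2, -27, Pow(Add(46, -2), -1))))) = Add(5259, Mul(-1, Add(2, Mul(-2, Pow(Pow(44, -1), 2)), Mul(-2, -27, Pow(44, -1))))) = Add(5259, Mul(-1, Add(2, Mul(-2, Pow(Rational(1, 44), 2)), Mul(-2, -27, Rational(1, 44))))) = Add(5259, Mul(-1, Add(2, Mul(-2, Rational(1, 1936)), Rational(27, 22)))) = Add(5259, Mul(-1, Add(2, Rational(-1, 968), Rational(27, 22)))) = Add(5259, Mul(-1, Rational(3123, 968))) = Add(5259, Rational(-3123, 968)) = Rational(5087589, 968)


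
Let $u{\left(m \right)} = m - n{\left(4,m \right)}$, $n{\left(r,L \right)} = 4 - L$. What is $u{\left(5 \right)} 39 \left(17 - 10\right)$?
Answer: $1638$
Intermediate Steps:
$u{\left(m \right)} = -4 + 2 m$ ($u{\left(m \right)} = m - \left(4 - m\right) = m + \left(-4 + m\right) = -4 + 2 m$)
$u{\left(5 \right)} 39 \left(17 - 10\right) = \left(-4 + 2 \cdot 5\right) 39 \left(17 - 10\right) = \left(-4 + 10\right) 39 \cdot 7 = 6 \cdot 39 \cdot 7 = 234 \cdot 7 = 1638$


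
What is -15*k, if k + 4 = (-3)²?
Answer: -75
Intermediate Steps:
k = 5 (k = -4 + (-3)² = -4 + 9 = 5)
-15*k = -15*5 = -1*75 = -75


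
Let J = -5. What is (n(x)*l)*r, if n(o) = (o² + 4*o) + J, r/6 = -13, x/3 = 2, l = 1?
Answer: -4290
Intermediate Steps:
x = 6 (x = 3*2 = 6)
r = -78 (r = 6*(-13) = -78)
n(o) = -5 + o² + 4*o (n(o) = (o² + 4*o) - 5 = -5 + o² + 4*o)
(n(x)*l)*r = ((-5 + 6² + 4*6)*1)*(-78) = ((-5 + 36 + 24)*1)*(-78) = (55*1)*(-78) = 55*(-78) = -4290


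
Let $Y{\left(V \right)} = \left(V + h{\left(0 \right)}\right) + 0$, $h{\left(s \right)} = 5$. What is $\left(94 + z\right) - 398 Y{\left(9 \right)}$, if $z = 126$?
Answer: $-5352$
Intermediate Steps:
$Y{\left(V \right)} = 5 + V$ ($Y{\left(V \right)} = \left(V + 5\right) + 0 = \left(5 + V\right) + 0 = 5 + V$)
$\left(94 + z\right) - 398 Y{\left(9 \right)} = \left(94 + 126\right) - 398 \left(5 + 9\right) = 220 - 5572 = -5352$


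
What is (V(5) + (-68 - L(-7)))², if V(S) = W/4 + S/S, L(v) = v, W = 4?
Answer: 3481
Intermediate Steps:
V(S) = 2 (V(S) = 4/4 + S/S = 4*(¼) + 1 = 1 + 1 = 2)
(V(5) + (-68 - L(-7)))² = (2 + (-68 - 1*(-7)))² = (2 + (-68 + 7))² = (2 - 61)² = (-59)² = 3481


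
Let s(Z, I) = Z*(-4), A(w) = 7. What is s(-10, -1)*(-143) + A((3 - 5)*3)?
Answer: -5713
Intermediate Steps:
s(Z, I) = -4*Z
s(-10, -1)*(-143) + A((3 - 5)*3) = -4*(-10)*(-143) + 7 = 40*(-143) + 7 = -5720 + 7 = -5713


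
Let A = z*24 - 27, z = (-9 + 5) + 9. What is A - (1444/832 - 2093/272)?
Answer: 21870/221 ≈ 98.959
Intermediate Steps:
z = 5 (z = -4 + 9 = 5)
A = 93 (A = 5*24 - 27 = 120 - 27 = 93)
A - (1444/832 - 2093/272) = 93 - (1444/832 - 2093/272) = 93 - (1444*(1/832) - 2093*1/272) = 93 - (361/208 - 2093/272) = 93 - 1*(-1317/221) = 93 + 1317/221 = 21870/221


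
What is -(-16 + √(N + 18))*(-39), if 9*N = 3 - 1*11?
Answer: -624 + 13*√154 ≈ -462.67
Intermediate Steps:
N = -8/9 (N = (3 - 1*11)/9 = (3 - 11)/9 = (⅑)*(-8) = -8/9 ≈ -0.88889)
-(-16 + √(N + 18))*(-39) = -(-16 + √(-8/9 + 18))*(-39) = -(-16 + √(154/9))*(-39) = -(-16 + √154/3)*(-39) = -(624 - 13*√154) = -624 + 13*√154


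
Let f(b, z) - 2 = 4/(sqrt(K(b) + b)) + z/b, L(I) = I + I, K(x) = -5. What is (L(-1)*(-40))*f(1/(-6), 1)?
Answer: -320 - 320*I*sqrt(186)/31 ≈ -320.0 - 140.78*I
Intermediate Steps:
L(I) = 2*I
f(b, z) = 2 + 4/sqrt(-5 + b) + z/b (f(b, z) = 2 + (4/(sqrt(-5 + b)) + z/b) = 2 + (4/sqrt(-5 + b) + z/b) = 2 + 4/sqrt(-5 + b) + z/b)
(L(-1)*(-40))*f(1/(-6), 1) = ((2*(-1))*(-40))*(2 + 4/sqrt(-5 + 1/(-6)) + 1/1/(-6)) = (-2*(-40))*(2 + 4/sqrt(-5 - 1/6) + 1/(-1/6)) = 80*(2 + 4/sqrt(-31/6) + 1*(-6)) = 80*(2 + 4*(-I*sqrt(186)/31) - 6) = 80*(2 - 4*I*sqrt(186)/31 - 6) = 80*(-4 - 4*I*sqrt(186)/31) = -320 - 320*I*sqrt(186)/31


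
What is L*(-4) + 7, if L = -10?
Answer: 47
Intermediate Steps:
L*(-4) + 7 = -10*(-4) + 7 = 40 + 7 = 47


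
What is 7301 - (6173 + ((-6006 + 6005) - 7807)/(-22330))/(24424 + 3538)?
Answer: 2279272099281/312195730 ≈ 7300.8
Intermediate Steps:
7301 - (6173 + ((-6006 + 6005) - 7807)/(-22330))/(24424 + 3538) = 7301 - (6173 + (-1 - 7807)*(-1/22330))/27962 = 7301 - (6173 - 7808*(-1/22330))/27962 = 7301 - (6173 + 3904/11165)/27962 = 7301 - 68925449/(11165*27962) = 7301 - 1*68925449/312195730 = 7301 - 68925449/312195730 = 2279272099281/312195730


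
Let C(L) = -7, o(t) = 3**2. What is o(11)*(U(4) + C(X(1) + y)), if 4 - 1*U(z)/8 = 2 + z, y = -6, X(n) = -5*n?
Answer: -207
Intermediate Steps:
o(t) = 9
U(z) = 16 - 8*z (U(z) = 32 - 8*(2 + z) = 32 + (-16 - 8*z) = 16 - 8*z)
o(11)*(U(4) + C(X(1) + y)) = 9*((16 - 8*4) - 7) = 9*((16 - 32) - 7) = 9*(-16 - 7) = 9*(-23) = -207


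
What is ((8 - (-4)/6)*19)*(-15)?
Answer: -2470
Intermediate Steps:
((8 - (-4)/6)*19)*(-15) = ((8 - 1*(-2/3))*19)*(-15) = ((8 + 2/3)*19)*(-15) = ((26/3)*19)*(-15) = (494/3)*(-15) = -2470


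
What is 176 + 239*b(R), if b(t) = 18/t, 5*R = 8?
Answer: 11459/4 ≈ 2864.8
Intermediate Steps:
R = 8/5 (R = (1/5)*8 = 8/5 ≈ 1.6000)
176 + 239*b(R) = 176 + 239*(18/(8/5)) = 176 + 239*(18*(5/8)) = 176 + 239*(45/4) = 176 + 10755/4 = 11459/4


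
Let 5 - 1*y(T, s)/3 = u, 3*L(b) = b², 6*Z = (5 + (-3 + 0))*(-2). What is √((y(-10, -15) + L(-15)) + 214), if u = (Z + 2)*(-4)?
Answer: 8*√5 ≈ 17.889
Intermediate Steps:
Z = -⅔ (Z = ((5 + (-3 + 0))*(-2))/6 = ((5 - 3)*(-2))/6 = (2*(-2))/6 = (⅙)*(-4) = -⅔ ≈ -0.66667)
L(b) = b²/3
u = -16/3 (u = (-⅔ + 2)*(-4) = (4/3)*(-4) = -16/3 ≈ -5.3333)
y(T, s) = 31 (y(T, s) = 15 - 3*(-16/3) = 15 + 16 = 31)
√((y(-10, -15) + L(-15)) + 214) = √((31 + (⅓)*(-15)²) + 214) = √((31 + (⅓)*225) + 214) = √((31 + 75) + 214) = √(106 + 214) = √320 = 8*√5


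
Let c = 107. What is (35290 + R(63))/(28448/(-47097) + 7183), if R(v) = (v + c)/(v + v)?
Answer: 11634816715/2367885121 ≈ 4.9136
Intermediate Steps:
R(v) = (107 + v)/(2*v) (R(v) = (v + 107)/(v + v) = (107 + v)/((2*v)) = (107 + v)*(1/(2*v)) = (107 + v)/(2*v))
(35290 + R(63))/(28448/(-47097) + 7183) = (35290 + (½)*(107 + 63)/63)/(28448/(-47097) + 7183) = (35290 + (½)*(1/63)*170)/(28448*(-1/47097) + 7183) = (35290 + 85/63)/(-28448/47097 + 7183) = 2223355/(63*(338269303/47097)) = (2223355/63)*(47097/338269303) = 11634816715/2367885121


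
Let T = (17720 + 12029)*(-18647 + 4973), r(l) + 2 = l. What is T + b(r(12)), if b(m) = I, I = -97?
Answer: -406787923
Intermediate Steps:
r(l) = -2 + l
b(m) = -97
T = -406787826 (T = 29749*(-13674) = -406787826)
T + b(r(12)) = -406787826 - 97 = -406787923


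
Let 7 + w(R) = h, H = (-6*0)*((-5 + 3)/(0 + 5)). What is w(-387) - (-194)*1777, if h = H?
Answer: 344731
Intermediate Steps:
H = 0 (H = 0*(-2/5) = 0*(-2*⅕) = 0*(-⅖) = 0)
h = 0
w(R) = -7 (w(R) = -7 + 0 = -7)
w(-387) - (-194)*1777 = -7 - (-194)*1777 = -7 - 1*(-344738) = -7 + 344738 = 344731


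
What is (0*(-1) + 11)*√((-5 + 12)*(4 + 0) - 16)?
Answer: 22*√3 ≈ 38.105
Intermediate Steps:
(0*(-1) + 11)*√((-5 + 12)*(4 + 0) - 16) = (0 + 11)*√(7*4 - 16) = 11*√(28 - 16) = 11*√12 = 11*(2*√3) = 22*√3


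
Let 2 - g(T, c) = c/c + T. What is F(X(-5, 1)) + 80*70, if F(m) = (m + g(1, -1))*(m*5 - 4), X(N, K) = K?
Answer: 5601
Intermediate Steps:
g(T, c) = 1 - T (g(T, c) = 2 - (c/c + T) = 2 - (1 + T) = 2 + (-1 - T) = 1 - T)
F(m) = m*(-4 + 5*m) (F(m) = (m + (1 - 1*1))*(m*5 - 4) = (m + (1 - 1))*(5*m - 4) = (m + 0)*(-4 + 5*m) = m*(-4 + 5*m))
F(X(-5, 1)) + 80*70 = 1*(-4 + 5*1) + 80*70 = 1*(-4 + 5) + 5600 = 1*1 + 5600 = 1 + 5600 = 5601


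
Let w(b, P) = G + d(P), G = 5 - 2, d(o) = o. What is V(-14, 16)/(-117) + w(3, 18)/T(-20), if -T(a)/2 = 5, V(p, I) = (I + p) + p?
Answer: -779/390 ≈ -1.9974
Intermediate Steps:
V(p, I) = I + 2*p
G = 3
T(a) = -10 (T(a) = -2*5 = -10)
w(b, P) = 3 + P
V(-14, 16)/(-117) + w(3, 18)/T(-20) = (16 + 2*(-14))/(-117) + (3 + 18)/(-10) = (16 - 28)*(-1/117) + 21*(-⅒) = -12*(-1/117) - 21/10 = 4/39 - 21/10 = -779/390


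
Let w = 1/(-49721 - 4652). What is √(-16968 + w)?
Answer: I*√50164587707245/54373 ≈ 130.26*I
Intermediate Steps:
w = -1/54373 (w = 1/(-54373) = -1/54373 ≈ -1.8391e-5)
√(-16968 + w) = √(-16968 - 1/54373) = √(-922601065/54373) = I*√50164587707245/54373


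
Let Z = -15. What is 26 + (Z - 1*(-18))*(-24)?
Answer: -46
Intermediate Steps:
26 + (Z - 1*(-18))*(-24) = 26 + (-15 - 1*(-18))*(-24) = 26 + (-15 + 18)*(-24) = 26 + 3*(-24) = 26 - 72 = -46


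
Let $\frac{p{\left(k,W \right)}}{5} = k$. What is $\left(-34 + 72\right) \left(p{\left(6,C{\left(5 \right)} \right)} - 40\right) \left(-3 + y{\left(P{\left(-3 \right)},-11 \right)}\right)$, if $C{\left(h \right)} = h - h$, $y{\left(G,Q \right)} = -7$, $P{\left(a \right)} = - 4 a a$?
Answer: $3800$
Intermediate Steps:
$P{\left(a \right)} = - 4 a^{2}$
$C{\left(h \right)} = 0$
$p{\left(k,W \right)} = 5 k$
$\left(-34 + 72\right) \left(p{\left(6,C{\left(5 \right)} \right)} - 40\right) \left(-3 + y{\left(P{\left(-3 \right)},-11 \right)}\right) = \left(-34 + 72\right) \left(5 \cdot 6 - 40\right) \left(-3 - 7\right) = 38 \left(30 - 40\right) \left(-10\right) = 38 \left(-10\right) \left(-10\right) = \left(-380\right) \left(-10\right) = 3800$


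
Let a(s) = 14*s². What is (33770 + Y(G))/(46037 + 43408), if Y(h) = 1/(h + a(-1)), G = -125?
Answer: 3748469/9928395 ≈ 0.37755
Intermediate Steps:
Y(h) = 1/(14 + h) (Y(h) = 1/(h + 14*(-1)²) = 1/(h + 14*1) = 1/(h + 14) = 1/(14 + h))
(33770 + Y(G))/(46037 + 43408) = (33770 + 1/(14 - 125))/(46037 + 43408) = (33770 + 1/(-111))/89445 = (33770 - 1/111)*(1/89445) = (3748469/111)*(1/89445) = 3748469/9928395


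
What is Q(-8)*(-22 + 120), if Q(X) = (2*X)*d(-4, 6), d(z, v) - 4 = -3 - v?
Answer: 7840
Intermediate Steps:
d(z, v) = 1 - v (d(z, v) = 4 + (-3 - v) = 1 - v)
Q(X) = -10*X (Q(X) = (2*X)*(1 - 1*6) = (2*X)*(1 - 6) = (2*X)*(-5) = -10*X)
Q(-8)*(-22 + 120) = (-10*(-8))*(-22 + 120) = 80*98 = 7840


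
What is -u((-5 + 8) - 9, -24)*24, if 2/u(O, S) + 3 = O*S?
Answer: -16/47 ≈ -0.34043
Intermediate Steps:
u(O, S) = 2/(-3 + O*S)
-u((-5 + 8) - 9, -24)*24 = -2/(-3 + ((-5 + 8) - 9)*(-24))*24 = -2/(-3 + (3 - 9)*(-24))*24 = -2/(-3 - 6*(-24))*24 = -2/(-3 + 144)*24 = -2/141*24 = -2*(1/141)*24 = -2*24/141 = -1*16/47 = -16/47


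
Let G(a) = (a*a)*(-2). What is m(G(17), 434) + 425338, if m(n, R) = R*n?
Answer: 174486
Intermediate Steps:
G(a) = -2*a² (G(a) = a²*(-2) = -2*a²)
m(G(17), 434) + 425338 = 434*(-2*17²) + 425338 = 434*(-2*289) + 425338 = 434*(-578) + 425338 = -250852 + 425338 = 174486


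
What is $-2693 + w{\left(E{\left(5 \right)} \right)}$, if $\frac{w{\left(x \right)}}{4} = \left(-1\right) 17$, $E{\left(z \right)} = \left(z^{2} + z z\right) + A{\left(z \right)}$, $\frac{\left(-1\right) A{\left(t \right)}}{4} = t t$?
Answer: $-2761$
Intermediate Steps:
$A{\left(t \right)} = - 4 t^{2}$ ($A{\left(t \right)} = - 4 t t = - 4 t^{2}$)
$E{\left(z \right)} = - 2 z^{2}$ ($E{\left(z \right)} = \left(z^{2} + z z\right) - 4 z^{2} = \left(z^{2} + z^{2}\right) - 4 z^{2} = 2 z^{2} - 4 z^{2} = - 2 z^{2}$)
$w{\left(x \right)} = -68$ ($w{\left(x \right)} = 4 \left(\left(-1\right) 17\right) = 4 \left(-17\right) = -68$)
$-2693 + w{\left(E{\left(5 \right)} \right)} = -2693 - 68 = -2761$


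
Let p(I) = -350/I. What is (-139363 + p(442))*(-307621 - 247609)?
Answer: 1315442288580/17 ≈ 7.7379e+10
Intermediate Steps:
(-139363 + p(442))*(-307621 - 247609) = (-139363 - 350/442)*(-307621 - 247609) = (-139363 - 350*1/442)*(-555230) = (-139363 - 175/221)*(-555230) = -30799398/221*(-555230) = 1315442288580/17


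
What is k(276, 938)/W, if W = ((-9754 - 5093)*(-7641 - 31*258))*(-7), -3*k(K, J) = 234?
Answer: 2/41675529 ≈ 4.7990e-8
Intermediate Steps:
k(K, J) = -78 (k(K, J) = -⅓*234 = -78)
W = -1625345631 (W = -14847*(-7641 - 7998)*(-7) = -14847*(-15639)*(-7) = 232192233*(-7) = -1625345631)
k(276, 938)/W = -78/(-1625345631) = -78*(-1/1625345631) = 2/41675529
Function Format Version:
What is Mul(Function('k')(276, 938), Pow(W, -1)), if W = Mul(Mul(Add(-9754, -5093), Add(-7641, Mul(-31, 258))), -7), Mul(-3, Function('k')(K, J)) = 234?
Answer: Rational(2, 41675529) ≈ 4.7990e-8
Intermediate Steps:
Function('k')(K, J) = -78 (Function('k')(K, J) = Mul(Rational(-1, 3), 234) = -78)
W = -1625345631 (W = Mul(Mul(-14847, Add(-7641, -7998)), -7) = Mul(Mul(-14847, -15639), -7) = Mul(232192233, -7) = -1625345631)
Mul(Function('k')(276, 938), Pow(W, -1)) = Mul(-78, Pow(-1625345631, -1)) = Mul(-78, Rational(-1, 1625345631)) = Rational(2, 41675529)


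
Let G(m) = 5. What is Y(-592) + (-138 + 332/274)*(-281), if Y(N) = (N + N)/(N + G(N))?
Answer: 3091268988/80419 ≈ 38440.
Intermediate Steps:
Y(N) = 2*N/(5 + N) (Y(N) = (N + N)/(N + 5) = (2*N)/(5 + N) = 2*N/(5 + N))
Y(-592) + (-138 + 332/274)*(-281) = 2*(-592)/(5 - 592) + (-138 + 332/274)*(-281) = 2*(-592)/(-587) + (-138 + 332*(1/274))*(-281) = 2*(-592)*(-1/587) + (-138 + 166/137)*(-281) = 1184/587 - 18740/137*(-281) = 1184/587 + 5265940/137 = 3091268988/80419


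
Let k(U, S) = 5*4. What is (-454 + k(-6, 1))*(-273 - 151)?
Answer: 184016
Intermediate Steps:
k(U, S) = 20
(-454 + k(-6, 1))*(-273 - 151) = (-454 + 20)*(-273 - 151) = -434*(-424) = 184016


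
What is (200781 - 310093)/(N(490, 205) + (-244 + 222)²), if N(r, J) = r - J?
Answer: -109312/769 ≈ -142.15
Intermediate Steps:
(200781 - 310093)/(N(490, 205) + (-244 + 222)²) = (200781 - 310093)/((490 - 1*205) + (-244 + 222)²) = -109312/((490 - 205) + (-22)²) = -109312/(285 + 484) = -109312/769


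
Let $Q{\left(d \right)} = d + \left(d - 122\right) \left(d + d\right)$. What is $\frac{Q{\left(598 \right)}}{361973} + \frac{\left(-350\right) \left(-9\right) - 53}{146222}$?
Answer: $\frac{84452070849}{52928416006} \approx 1.5956$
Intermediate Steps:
$Q{\left(d \right)} = d + 2 d \left(-122 + d\right)$ ($Q{\left(d \right)} = d + \left(-122 + d\right) 2 d = d + 2 d \left(-122 + d\right)$)
$\frac{Q{\left(598 \right)}}{361973} + \frac{\left(-350\right) \left(-9\right) - 53}{146222} = \frac{598 \left(-243 + 2 \cdot 598\right)}{361973} + \frac{\left(-350\right) \left(-9\right) - 53}{146222} = 598 \left(-243 + 1196\right) \frac{1}{361973} + \left(3150 - 53\right) \frac{1}{146222} = 598 \cdot 953 \cdot \frac{1}{361973} + 3097 \cdot \frac{1}{146222} = 569894 \cdot \frac{1}{361973} + \frac{3097}{146222} = \frac{569894}{361973} + \frac{3097}{146222} = \frac{84452070849}{52928416006}$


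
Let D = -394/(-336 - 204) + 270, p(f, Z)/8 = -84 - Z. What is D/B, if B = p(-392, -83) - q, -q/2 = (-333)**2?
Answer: 1091/893700 ≈ 0.0012208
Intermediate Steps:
p(f, Z) = -672 - 8*Z (p(f, Z) = 8*(-84 - Z) = -672 - 8*Z)
q = -221778 (q = -2*(-333)**2 = -2*110889 = -221778)
D = 73097/270 (D = -394/(-540) + 270 = -1/540*(-394) + 270 = 197/270 + 270 = 73097/270 ≈ 270.73)
B = 221770 (B = (-672 - 8*(-83)) - 1*(-221778) = (-672 + 664) + 221778 = -8 + 221778 = 221770)
D/B = (73097/270)/221770 = (73097/270)*(1/221770) = 1091/893700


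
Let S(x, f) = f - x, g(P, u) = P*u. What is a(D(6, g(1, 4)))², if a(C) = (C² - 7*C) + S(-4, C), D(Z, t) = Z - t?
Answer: 16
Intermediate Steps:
a(C) = 4 + C² - 6*C (a(C) = (C² - 7*C) + (C - 1*(-4)) = (C² - 7*C) + (C + 4) = (C² - 7*C) + (4 + C) = 4 + C² - 6*C)
a(D(6, g(1, 4)))² = (4 + (6 - 4)² - 6*(6 - 4))² = (4 + 2² - 6*2)² = (4 + 4 - 12)² = (-4)² = 16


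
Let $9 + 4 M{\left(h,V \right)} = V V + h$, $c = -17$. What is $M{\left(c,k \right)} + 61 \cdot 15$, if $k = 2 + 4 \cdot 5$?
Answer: $\frac{2059}{2} \approx 1029.5$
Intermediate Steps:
$k = 22$ ($k = 2 + 20 = 22$)
$M{\left(h,V \right)} = - \frac{9}{4} + \frac{h}{4} + \frac{V^{2}}{4}$ ($M{\left(h,V \right)} = - \frac{9}{4} + \frac{V V + h}{4} = - \frac{9}{4} + \frac{V^{2} + h}{4} = - \frac{9}{4} + \frac{h + V^{2}}{4} = - \frac{9}{4} + \left(\frac{h}{4} + \frac{V^{2}}{4}\right) = - \frac{9}{4} + \frac{h}{4} + \frac{V^{2}}{4}$)
$M{\left(c,k \right)} + 61 \cdot 15 = \left(- \frac{9}{4} + \frac{1}{4} \left(-17\right) + \frac{22^{2}}{4}\right) + 61 \cdot 15 = \left(- \frac{9}{4} - \frac{17}{4} + \frac{1}{4} \cdot 484\right) + 915 = \left(- \frac{9}{4} - \frac{17}{4} + 121\right) + 915 = \frac{229}{2} + 915 = \frac{2059}{2}$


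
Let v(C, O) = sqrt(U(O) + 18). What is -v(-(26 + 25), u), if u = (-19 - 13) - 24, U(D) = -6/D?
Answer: -13*sqrt(21)/14 ≈ -4.2552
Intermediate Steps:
u = -56 (u = -32 - 24 = -56)
v(C, O) = sqrt(18 - 6/O) (v(C, O) = sqrt(-6/O + 18) = sqrt(18 - 6/O))
-v(-(26 + 25), u) = -sqrt(18 - 6/(-56)) = -sqrt(18 - 6*(-1/56)) = -sqrt(18 + 3/28) = -sqrt(507/28) = -13*sqrt(21)/14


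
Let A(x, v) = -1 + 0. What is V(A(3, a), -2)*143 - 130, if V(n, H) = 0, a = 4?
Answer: -130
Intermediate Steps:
A(x, v) = -1
V(A(3, a), -2)*143 - 130 = 0*143 - 130 = 0 - 130 = -130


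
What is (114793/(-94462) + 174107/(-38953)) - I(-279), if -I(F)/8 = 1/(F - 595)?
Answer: -9155896183375/1607975710982 ≈ -5.6941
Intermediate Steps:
I(F) = -8/(-595 + F) (I(F) = -8/(F - 595) = -8/(-595 + F))
(114793/(-94462) + 174107/(-38953)) - I(-279) = (114793/(-94462) + 174107/(-38953)) - (-8)/(-595 - 279) = (114793*(-1/94462) + 174107*(-1/38953)) - (-8)/(-874) = (-114793/94462 - 174107/38953) - (-8)*(-1)/874 = -20918027163/3679578286 - 1*4/437 = -20918027163/3679578286 - 4/437 = -9155896183375/1607975710982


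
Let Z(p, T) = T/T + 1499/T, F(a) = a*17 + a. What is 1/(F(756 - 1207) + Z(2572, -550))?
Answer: -550/4465849 ≈ -0.00012316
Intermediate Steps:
F(a) = 18*a (F(a) = 17*a + a = 18*a)
Z(p, T) = 1 + 1499/T
1/(F(756 - 1207) + Z(2572, -550)) = 1/(18*(756 - 1207) + (1499 - 550)/(-550)) = 1/(18*(-451) - 1/550*949) = 1/(-8118 - 949/550) = 1/(-4465849/550) = -550/4465849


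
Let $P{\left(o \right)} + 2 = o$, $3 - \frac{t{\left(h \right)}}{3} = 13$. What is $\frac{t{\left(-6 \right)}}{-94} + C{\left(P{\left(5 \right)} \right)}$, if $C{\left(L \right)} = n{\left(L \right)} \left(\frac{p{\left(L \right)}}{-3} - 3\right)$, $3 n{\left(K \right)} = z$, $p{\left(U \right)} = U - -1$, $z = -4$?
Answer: $\frac{2579}{423} \approx 6.0969$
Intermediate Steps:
$t{\left(h \right)} = -30$ ($t{\left(h \right)} = 9 - 39 = -30$)
$P{\left(o \right)} = -2 + o$
$p{\left(U \right)} = 1 + U$ ($p{\left(U \right)} = U + 1 = 1 + U$)
$n{\left(K \right)} = - \frac{4}{3}$ ($n{\left(K \right)} = \frac{1}{3} \left(-4\right) = - \frac{4}{3}$)
$C{\left(L \right)} = \frac{40}{9} + \frac{4 L}{9}$ ($C{\left(L \right)} = - \frac{4 \left(\frac{1 + L}{-3} - 3\right)}{3} = - \frac{4 \left(\left(1 + L\right) \left(- \frac{1}{3}\right) - 3\right)}{3} = - \frac{4 \left(\left(- \frac{1}{3} - \frac{L}{3}\right) - 3\right)}{3} = - \frac{4 \left(- \frac{10}{3} - \frac{L}{3}\right)}{3} = \frac{40}{9} + \frac{4 L}{9}$)
$\frac{t{\left(-6 \right)}}{-94} + C{\left(P{\left(5 \right)} \right)} = \frac{1}{-94} \left(-30\right) + \left(\frac{40}{9} + \frac{4 \left(-2 + 5\right)}{9}\right) = \left(- \frac{1}{94}\right) \left(-30\right) + \left(\frac{40}{9} + \frac{4}{9} \cdot 3\right) = \frac{15}{47} + \left(\frac{40}{9} + \frac{4}{3}\right) = \frac{15}{47} + \frac{52}{9} = \frac{2579}{423}$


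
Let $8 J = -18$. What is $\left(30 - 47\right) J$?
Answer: $\frac{153}{4} \approx 38.25$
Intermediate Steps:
$J = - \frac{9}{4}$ ($J = \frac{1}{8} \left(-18\right) = - \frac{9}{4} \approx -2.25$)
$\left(30 - 47\right) J = \left(30 - 47\right) \left(- \frac{9}{4}\right) = \left(-17\right) \left(- \frac{9}{4}\right) = \frac{153}{4}$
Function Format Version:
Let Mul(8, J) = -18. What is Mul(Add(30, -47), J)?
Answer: Rational(153, 4) ≈ 38.250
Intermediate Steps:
J = Rational(-9, 4) (J = Mul(Rational(1, 8), -18) = Rational(-9, 4) ≈ -2.2500)
Mul(Add(30, -47), J) = Mul(Add(30, -47), Rational(-9, 4)) = Mul(-17, Rational(-9, 4)) = Rational(153, 4)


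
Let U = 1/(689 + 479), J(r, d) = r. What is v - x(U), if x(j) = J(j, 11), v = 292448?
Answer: 341579263/1168 ≈ 2.9245e+5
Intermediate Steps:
U = 1/1168 ≈ 0.00085616
x(j) = j
v - x(U) = 292448 - 1*1/1168 = 292448 - 1/1168 = 341579263/1168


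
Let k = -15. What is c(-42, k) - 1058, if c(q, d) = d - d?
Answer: -1058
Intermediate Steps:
c(q, d) = 0
c(-42, k) - 1058 = 0 - 1058 = -1058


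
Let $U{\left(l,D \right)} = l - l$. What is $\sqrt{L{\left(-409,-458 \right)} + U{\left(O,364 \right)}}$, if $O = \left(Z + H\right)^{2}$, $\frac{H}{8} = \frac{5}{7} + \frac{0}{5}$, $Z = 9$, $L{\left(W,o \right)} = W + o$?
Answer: $17 i \sqrt{3} \approx 29.445 i$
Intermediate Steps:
$H = \frac{40}{7}$ ($H = 8 \left(\frac{5}{7} + \frac{0}{5}\right) = 8 \left(5 \cdot \frac{1}{7} + 0 \cdot \frac{1}{5}\right) = 8 \left(\frac{5}{7} + 0\right) = 8 \cdot \frac{5}{7} = \frac{40}{7} \approx 5.7143$)
$O = \frac{10609}{49}$ ($O = \left(9 + \frac{40}{7}\right)^{2} = \left(\frac{103}{7}\right)^{2} = \frac{10609}{49} \approx 216.51$)
$U{\left(l,D \right)} = 0$
$\sqrt{L{\left(-409,-458 \right)} + U{\left(O,364 \right)}} = \sqrt{\left(-409 - 458\right) + 0} = \sqrt{-867 + 0} = \sqrt{-867} = 17 i \sqrt{3}$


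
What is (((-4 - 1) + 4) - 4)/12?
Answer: -5/12 ≈ -0.41667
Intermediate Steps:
(((-4 - 1) + 4) - 4)/12 = ((-5 + 4) - 4)*(1/12) = (-1 - 4)*(1/12) = -5*1/12 = -5/12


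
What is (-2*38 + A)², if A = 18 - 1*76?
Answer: 17956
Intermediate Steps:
A = -58 (A = 18 - 76 = -58)
(-2*38 + A)² = (-2*38 - 58)² = (-76 - 58)² = (-134)² = 17956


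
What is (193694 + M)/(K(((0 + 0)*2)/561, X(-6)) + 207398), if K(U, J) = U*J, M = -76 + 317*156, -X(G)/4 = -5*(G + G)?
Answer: 121535/103699 ≈ 1.1720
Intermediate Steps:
X(G) = 40*G (X(G) = -(-20)*(G + G) = -(-20)*2*G = -(-40)*G = 40*G)
M = 49376 (M = -76 + 49452 = 49376)
K(U, J) = J*U
(193694 + M)/(K(((0 + 0)*2)/561, X(-6)) + 207398) = (193694 + 49376)/((40*(-6))*(((0 + 0)*2)/561) + 207398) = 243070/(-240*0*2/561 + 207398) = 243070/(-0/561 + 207398) = 243070/(-240*0 + 207398) = 243070/(0 + 207398) = 243070/207398 = 243070*(1/207398) = 121535/103699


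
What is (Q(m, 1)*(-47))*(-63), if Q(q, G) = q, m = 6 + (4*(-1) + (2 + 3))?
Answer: 20727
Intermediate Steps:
m = 7 (m = 6 + (-4 + 5) = 6 + 1 = 7)
(Q(m, 1)*(-47))*(-63) = (7*(-47))*(-63) = -329*(-63) = 20727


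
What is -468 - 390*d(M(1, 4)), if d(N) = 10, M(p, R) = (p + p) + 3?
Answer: -4368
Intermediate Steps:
M(p, R) = 3 + 2*p (M(p, R) = 2*p + 3 = 3 + 2*p)
-468 - 390*d(M(1, 4)) = -468 - 390*10 = -468 - 3900 = -4368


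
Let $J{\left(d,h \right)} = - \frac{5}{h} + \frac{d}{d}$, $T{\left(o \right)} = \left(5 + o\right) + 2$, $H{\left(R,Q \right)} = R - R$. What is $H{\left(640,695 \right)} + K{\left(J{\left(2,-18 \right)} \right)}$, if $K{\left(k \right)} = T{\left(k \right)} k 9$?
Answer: $\frac{3427}{36} \approx 95.194$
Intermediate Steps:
$H{\left(R,Q \right)} = 0$
$T{\left(o \right)} = 7 + o$
$J{\left(d,h \right)} = 1 - \frac{5}{h}$ ($J{\left(d,h \right)} = - \frac{5}{h} + 1 = 1 - \frac{5}{h}$)
$K{\left(k \right)} = 9 k \left(7 + k\right)$ ($K{\left(k \right)} = \left(7 + k\right) k 9 = k \left(7 + k\right) 9 = 9 k \left(7 + k\right)$)
$H{\left(640,695 \right)} + K{\left(J{\left(2,-18 \right)} \right)} = 0 + 9 \frac{-5 - 18}{-18} \left(7 + \frac{-5 - 18}{-18}\right) = 0 + 9 \left(\left(- \frac{1}{18}\right) \left(-23\right)\right) \left(7 - - \frac{23}{18}\right) = 0 + 9 \cdot \frac{23}{18} \left(7 + \frac{23}{18}\right) = 0 + 9 \cdot \frac{23}{18} \cdot \frac{149}{18} = 0 + \frac{3427}{36} = \frac{3427}{36}$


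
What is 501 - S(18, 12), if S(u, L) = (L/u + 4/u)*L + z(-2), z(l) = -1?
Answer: 1474/3 ≈ 491.33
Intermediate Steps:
S(u, L) = -1 + L*(4/u + L/u) (S(u, L) = (L/u + 4/u)*L - 1 = (4/u + L/u)*L - 1 = L*(4/u + L/u) - 1 = -1 + L*(4/u + L/u))
501 - S(18, 12) = 501 - (12**2 - 1*18 + 4*12)/18 = 501 - (144 - 18 + 48)/18 = 501 - 174/18 = 501 - 1*29/3 = 501 - 29/3 = 1474/3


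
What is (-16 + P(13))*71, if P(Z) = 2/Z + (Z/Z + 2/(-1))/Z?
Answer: -14697/13 ≈ -1130.5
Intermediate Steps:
P(Z) = 1/Z (P(Z) = 2/Z + (1 + 2*(-1))/Z = 2/Z + (1 - 2)/Z = 2/Z - 1/Z = 1/Z)
(-16 + P(13))*71 = (-16 + 1/13)*71 = -207/13*71 = -14697/13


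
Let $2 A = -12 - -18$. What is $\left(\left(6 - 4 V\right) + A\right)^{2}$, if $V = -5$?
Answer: $841$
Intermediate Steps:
$A = 3$ ($A = \frac{-12 - -18}{2} = \frac{-12 + 18}{2} = \frac{1}{2} \cdot 6 = 3$)
$\left(\left(6 - 4 V\right) + A\right)^{2} = \left(\left(6 - -20\right) + 3\right)^{2} = \left(\left(6 + 20\right) + 3\right)^{2} = \left(26 + 3\right)^{2} = 29^{2} = 841$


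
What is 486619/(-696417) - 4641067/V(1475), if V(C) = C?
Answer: -3232835719964/1027215075 ≈ -3147.2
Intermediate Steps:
486619/(-696417) - 4641067/V(1475) = 486619/(-696417) - 4641067/1475 = 486619*(-1/696417) - 4641067*1/1475 = -486619/696417 - 4641067/1475 = -3232835719964/1027215075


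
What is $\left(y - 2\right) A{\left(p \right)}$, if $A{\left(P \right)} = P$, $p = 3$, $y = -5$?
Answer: $-21$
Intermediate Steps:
$\left(y - 2\right) A{\left(p \right)} = \left(-5 - 2\right) 3 = \left(-7\right) 3 = -21$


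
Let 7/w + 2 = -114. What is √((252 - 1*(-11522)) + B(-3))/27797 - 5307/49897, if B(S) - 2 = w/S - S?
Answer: -5307/49897 + √356621613/4836678 ≈ -0.10245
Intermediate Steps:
w = -7/116 (w = 7/(-2 - 114) = 7/(-116) = 7*(-1/116) = -7/116 ≈ -0.060345)
B(S) = 2 - S - 7/(116*S) (B(S) = 2 + (-7/(116*S) - S) = 2 + (-S - 7/(116*S)) = 2 - S - 7/(116*S))
√((252 - 1*(-11522)) + B(-3))/27797 - 5307/49897 = √((252 - 1*(-11522)) + (2 - 1*(-3) - 7/116/(-3)))/27797 - 5307/49897 = √((252 + 11522) + (2 + 3 - 7/116*(-⅓)))*(1/27797) - 5307*1/49897 = √(11774 + (2 + 3 + 7/348))*(1/27797) - 5307/49897 = √(11774 + 1747/348)*(1/27797) - 5307/49897 = √(4099099/348)*(1/27797) - 5307/49897 = (√356621613/174)*(1/27797) - 5307/49897 = √356621613/4836678 - 5307/49897 = -5307/49897 + √356621613/4836678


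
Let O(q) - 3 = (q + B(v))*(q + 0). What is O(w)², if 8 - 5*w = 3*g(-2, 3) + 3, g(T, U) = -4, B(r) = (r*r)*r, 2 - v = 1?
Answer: 201601/625 ≈ 322.56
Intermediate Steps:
v = 1 (v = 2 - 1*1 = 2 - 1 = 1)
B(r) = r³ (B(r) = r²*r = r³)
w = 17/5 (w = 8/5 - (3*(-4) + 3)/5 = 8/5 - (-12 + 3)/5 = 8/5 - ⅕*(-9) = 8/5 + 9/5 = 17/5 ≈ 3.4000)
O(q) = 3 + q*(1 + q) (O(q) = 3 + (q + 1³)*(q + 0) = 3 + (q + 1)*q = 3 + (1 + q)*q = 3 + q*(1 + q))
O(w)² = (3 + 17/5 + (17/5)²)² = (3 + 17/5 + 289/25)² = (449/25)² = 201601/625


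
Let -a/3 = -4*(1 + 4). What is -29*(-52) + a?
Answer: 1568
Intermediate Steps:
a = 60 (a = -(-12)*(1 + 4) = -(-12)*5 = -3*(-20) = 60)
-29*(-52) + a = -29*(-52) + 60 = 1508 + 60 = 1568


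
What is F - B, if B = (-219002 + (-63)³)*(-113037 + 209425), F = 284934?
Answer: 45210979946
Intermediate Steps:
B = -45210695012 (B = (-219002 - 250047)*96388 = -469049*96388 = -45210695012)
F - B = 284934 - 1*(-45210695012) = 284934 + 45210695012 = 45210979946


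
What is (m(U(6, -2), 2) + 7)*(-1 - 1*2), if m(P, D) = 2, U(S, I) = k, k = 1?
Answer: -27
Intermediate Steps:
U(S, I) = 1
(m(U(6, -2), 2) + 7)*(-1 - 1*2) = (2 + 7)*(-1 - 1*2) = 9*(-1 - 2) = 9*(-3) = -27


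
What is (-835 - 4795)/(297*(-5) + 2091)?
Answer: -2815/303 ≈ -9.2904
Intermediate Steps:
(-835 - 4795)/(297*(-5) + 2091) = -5630/(-1485 + 2091) = -5630/606 = -5630*1/606 = -2815/303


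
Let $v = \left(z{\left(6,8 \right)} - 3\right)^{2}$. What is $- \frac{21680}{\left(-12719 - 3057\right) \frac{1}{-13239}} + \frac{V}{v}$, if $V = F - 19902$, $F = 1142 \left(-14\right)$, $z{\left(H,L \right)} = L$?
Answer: $- \frac{96771733}{4930} \approx -19629.0$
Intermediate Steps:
$v = 25$ ($v = \left(8 - 3\right)^{2} = 5^{2} = 25$)
$F = -15988$
$V = -35890$ ($V = -15988 - 19902 = -35890$)
$- \frac{21680}{\left(-12719 - 3057\right) \frac{1}{-13239}} + \frac{V}{v} = - \frac{21680}{\left(-12719 - 3057\right) \frac{1}{-13239}} - \frac{35890}{25} = - \frac{21680}{\left(-12719 - 3057\right) \left(- \frac{1}{13239}\right)} - \frac{7178}{5} = - \frac{21680}{\left(-15776\right) \left(- \frac{1}{13239}\right)} - \frac{7178}{5} = - \frac{21680}{\frac{15776}{13239}} - \frac{7178}{5} = \left(-21680\right) \frac{13239}{15776} - \frac{7178}{5} = - \frac{17938845}{986} - \frac{7178}{5} = - \frac{96771733}{4930}$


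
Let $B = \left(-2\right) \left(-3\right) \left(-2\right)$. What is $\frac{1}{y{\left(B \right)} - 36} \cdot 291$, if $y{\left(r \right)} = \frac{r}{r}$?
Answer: $- \frac{291}{35} \approx -8.3143$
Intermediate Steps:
$B = -12$ ($B = 6 \left(-2\right) = -12$)
$y{\left(r \right)} = 1$
$\frac{1}{y{\left(B \right)} - 36} \cdot 291 = \frac{1}{1 - 36} \cdot 291 = \frac{1}{-35} \cdot 291 = \left(- \frac{1}{35}\right) 291 = - \frac{291}{35}$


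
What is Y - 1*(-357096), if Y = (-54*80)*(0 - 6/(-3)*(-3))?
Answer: 383016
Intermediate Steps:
Y = 25920 (Y = -4320*(0 - 6*(-⅓)*(-3)) = -4320*(0 + 2*(-3)) = -4320*(0 - 6) = -4320*(-6) = 25920)
Y - 1*(-357096) = 25920 - 1*(-357096) = 25920 + 357096 = 383016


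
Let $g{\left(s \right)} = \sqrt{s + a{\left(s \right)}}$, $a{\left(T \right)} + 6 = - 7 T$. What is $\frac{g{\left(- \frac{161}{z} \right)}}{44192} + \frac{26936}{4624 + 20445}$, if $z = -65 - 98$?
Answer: $\frac{26936}{25069} + \frac{9 i \sqrt{978}}{3601648} \approx 1.0745 + 7.8147 \cdot 10^{-5} i$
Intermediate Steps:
$a{\left(T \right)} = -6 - 7 T$
$z = -163$
$g{\left(s \right)} = \sqrt{-6 - 6 s}$ ($g{\left(s \right)} = \sqrt{s - \left(6 + 7 s\right)} = \sqrt{-6 - 6 s}$)
$\frac{g{\left(- \frac{161}{z} \right)}}{44192} + \frac{26936}{4624 + 20445} = \frac{\sqrt{-6 - 6 \left(- \frac{161}{-163}\right)}}{44192} + \frac{26936}{4624 + 20445} = \sqrt{-6 - 6 \left(\left(-161\right) \left(- \frac{1}{163}\right)\right)} \frac{1}{44192} + \frac{26936}{25069} = \sqrt{-6 - \frac{966}{163}} \cdot \frac{1}{44192} + 26936 \cdot \frac{1}{25069} = \sqrt{-6 - \frac{966}{163}} \cdot \frac{1}{44192} + \frac{26936}{25069} = \sqrt{- \frac{1944}{163}} \cdot \frac{1}{44192} + \frac{26936}{25069} = \frac{18 i \sqrt{978}}{163} \cdot \frac{1}{44192} + \frac{26936}{25069} = \frac{9 i \sqrt{978}}{3601648} + \frac{26936}{25069} = \frac{26936}{25069} + \frac{9 i \sqrt{978}}{3601648}$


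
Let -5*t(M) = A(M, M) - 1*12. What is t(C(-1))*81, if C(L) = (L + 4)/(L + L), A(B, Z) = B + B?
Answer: 243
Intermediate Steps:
A(B, Z) = 2*B
C(L) = (4 + L)/(2*L) (C(L) = (4 + L)/((2*L)) = (4 + L)*(1/(2*L)) = (4 + L)/(2*L))
t(M) = 12/5 - 2*M/5 (t(M) = -(2*M - 1*12)/5 = -(2*M - 12)/5 = -(-12 + 2*M)/5 = 12/5 - 2*M/5)
t(C(-1))*81 = (12/5 - (4 - 1)/(5*(-1)))*81 = (12/5 - (-1)*3/5)*81 = (12/5 - ⅖*(-3/2))*81 = (12/5 + ⅗)*81 = 3*81 = 243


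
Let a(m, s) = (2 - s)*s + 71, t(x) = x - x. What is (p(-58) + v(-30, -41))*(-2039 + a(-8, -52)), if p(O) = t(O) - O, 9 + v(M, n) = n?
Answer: -38208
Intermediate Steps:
t(x) = 0
v(M, n) = -9 + n
p(O) = -O (p(O) = 0 - O = -O)
a(m, s) = 71 + s*(2 - s) (a(m, s) = s*(2 - s) + 71 = 71 + s*(2 - s))
(p(-58) + v(-30, -41))*(-2039 + a(-8, -52)) = (-1*(-58) + (-9 - 41))*(-2039 + (71 - 1*(-52)² + 2*(-52))) = (58 - 50)*(-2039 + (71 - 1*2704 - 104)) = 8*(-2039 + (71 - 2704 - 104)) = 8*(-2039 - 2737) = 8*(-4776) = -38208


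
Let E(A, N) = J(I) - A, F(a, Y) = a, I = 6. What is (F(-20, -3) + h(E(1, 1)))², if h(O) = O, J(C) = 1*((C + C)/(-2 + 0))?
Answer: 729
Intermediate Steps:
J(C) = -C (J(C) = 1*((2*C)/(-2)) = 1*((2*C)*(-½)) = 1*(-C) = -C)
E(A, N) = -6 - A (E(A, N) = -1*6 - A = -6 - A)
(F(-20, -3) + h(E(1, 1)))² = (-20 + (-6 - 1*1))² = (-20 + (-6 - 1))² = (-20 - 7)² = (-27)² = 729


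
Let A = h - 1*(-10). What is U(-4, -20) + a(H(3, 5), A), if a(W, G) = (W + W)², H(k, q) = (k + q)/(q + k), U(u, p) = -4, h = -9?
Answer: 0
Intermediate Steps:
H(k, q) = 1 (H(k, q) = (k + q)/(k + q) = 1)
A = 1 (A = -9 - 1*(-10) = -9 + 10 = 1)
a(W, G) = 4*W² (a(W, G) = (2*W)² = 4*W²)
U(-4, -20) + a(H(3, 5), A) = -4 + 4*1² = -4 + 4*1 = -4 + 4 = 0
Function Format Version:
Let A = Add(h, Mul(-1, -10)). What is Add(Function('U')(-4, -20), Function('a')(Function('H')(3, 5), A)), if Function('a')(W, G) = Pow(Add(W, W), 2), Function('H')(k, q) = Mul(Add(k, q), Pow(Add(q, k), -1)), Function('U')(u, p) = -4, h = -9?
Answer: 0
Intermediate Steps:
Function('H')(k, q) = 1 (Function('H')(k, q) = Mul(Add(k, q), Pow(Add(k, q), -1)) = 1)
A = 1 (A = Add(-9, Mul(-1, -10)) = Add(-9, 10) = 1)
Function('a')(W, G) = Mul(4, Pow(W, 2)) (Function('a')(W, G) = Pow(Mul(2, W), 2) = Mul(4, Pow(W, 2)))
Add(Function('U')(-4, -20), Function('a')(Function('H')(3, 5), A)) = Add(-4, Mul(4, Pow(1, 2))) = Add(-4, Mul(4, 1)) = Add(-4, 4) = 0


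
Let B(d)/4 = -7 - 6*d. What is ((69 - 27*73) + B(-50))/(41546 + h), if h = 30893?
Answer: -730/72439 ≈ -0.010077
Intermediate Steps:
B(d) = -28 - 24*d (B(d) = 4*(-7 - 6*d) = -28 - 24*d)
((69 - 27*73) + B(-50))/(41546 + h) = ((69 - 27*73) + (-28 - 24*(-50)))/(41546 + 30893) = ((69 - 1971) + (-28 + 1200))/72439 = (-1902 + 1172)*(1/72439) = -730*1/72439 = -730/72439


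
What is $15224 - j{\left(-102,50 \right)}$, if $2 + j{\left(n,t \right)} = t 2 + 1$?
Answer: $15125$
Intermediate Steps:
$j{\left(n,t \right)} = -1 + 2 t$ ($j{\left(n,t \right)} = -2 + \left(t 2 + 1\right) = -2 + \left(2 t + 1\right) = -2 + \left(1 + 2 t\right) = -1 + 2 t$)
$15224 - j{\left(-102,50 \right)} = 15224 - \left(-1 + 2 \cdot 50\right) = 15224 - \left(-1 + 100\right) = 15224 - 99 = 15125$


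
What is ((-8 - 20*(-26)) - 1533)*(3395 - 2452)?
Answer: -962803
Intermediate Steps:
((-8 - 20*(-26)) - 1533)*(3395 - 2452) = ((-8 + 520) - 1533)*943 = (512 - 1533)*943 = -1021*943 = -962803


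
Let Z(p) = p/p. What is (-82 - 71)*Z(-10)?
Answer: -153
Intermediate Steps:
Z(p) = 1
(-82 - 71)*Z(-10) = (-82 - 71)*1 = -153*1 = -153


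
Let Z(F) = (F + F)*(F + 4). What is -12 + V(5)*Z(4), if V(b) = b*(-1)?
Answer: -332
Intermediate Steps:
Z(F) = 2*F*(4 + F) (Z(F) = (2*F)*(4 + F) = 2*F*(4 + F))
V(b) = -b
-12 + V(5)*Z(4) = -12 + (-1*5)*(2*4*(4 + 4)) = -12 - 10*4*8 = -12 - 5*64 = -12 - 320 = -332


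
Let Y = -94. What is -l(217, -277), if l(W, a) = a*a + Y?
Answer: -76635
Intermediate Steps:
l(W, a) = -94 + a**2 (l(W, a) = a*a - 94 = a**2 - 94 = -94 + a**2)
-l(217, -277) = -(-94 + (-277)**2) = -(-94 + 76729) = -1*76635 = -76635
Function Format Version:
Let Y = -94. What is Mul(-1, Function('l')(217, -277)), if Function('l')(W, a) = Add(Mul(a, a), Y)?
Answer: -76635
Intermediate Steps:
Function('l')(W, a) = Add(-94, Pow(a, 2)) (Function('l')(W, a) = Add(Mul(a, a), -94) = Add(Pow(a, 2), -94) = Add(-94, Pow(a, 2)))
Mul(-1, Function('l')(217, -277)) = Mul(-1, Add(-94, Pow(-277, 2))) = Mul(-1, Add(-94, 76729)) = Mul(-1, 76635) = -76635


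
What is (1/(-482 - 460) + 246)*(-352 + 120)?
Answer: -26880796/471 ≈ -57072.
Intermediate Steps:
(1/(-482 - 460) + 246)*(-352 + 120) = (1/(-942) + 246)*(-232) = (-1/942 + 246)*(-232) = (231731/942)*(-232) = -26880796/471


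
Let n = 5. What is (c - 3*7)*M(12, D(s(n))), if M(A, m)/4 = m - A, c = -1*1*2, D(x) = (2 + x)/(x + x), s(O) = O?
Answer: 5198/5 ≈ 1039.6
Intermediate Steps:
D(x) = (2 + x)/(2*x) (D(x) = (2 + x)/((2*x)) = (2 + x)*(1/(2*x)) = (2 + x)/(2*x))
c = -2 (c = -1*2 = -2)
M(A, m) = -4*A + 4*m (M(A, m) = 4*(m - A) = -4*A + 4*m)
(c - 3*7)*M(12, D(s(n))) = (-2 - 3*7)*(-4*12 + 4*((1/2)*(2 + 5)/5)) = (-2 - 21)*(-48 + 4*((1/2)*(1/5)*7)) = -23*(-48 + 4*(7/10)) = -23*(-48 + 14/5) = -23*(-226/5) = 5198/5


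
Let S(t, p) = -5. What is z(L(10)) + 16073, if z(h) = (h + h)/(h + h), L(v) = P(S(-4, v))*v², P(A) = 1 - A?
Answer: 16074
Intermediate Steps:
L(v) = 6*v² (L(v) = (1 - 1*(-5))*v² = (1 + 5)*v² = 6*v²)
z(h) = 1 (z(h) = (2*h)/((2*h)) = (2*h)*(1/(2*h)) = 1)
z(L(10)) + 16073 = 1 + 16073 = 16074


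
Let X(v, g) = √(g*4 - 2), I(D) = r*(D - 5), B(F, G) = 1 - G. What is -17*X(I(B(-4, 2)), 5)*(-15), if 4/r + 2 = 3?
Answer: 765*√2 ≈ 1081.9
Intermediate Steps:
r = 4 (r = 4/(-2 + 3) = 4/1 = 4*1 = 4)
I(D) = -20 + 4*D (I(D) = 4*(D - 5) = 4*(-5 + D) = -20 + 4*D)
X(v, g) = √(-2 + 4*g) (X(v, g) = √(4*g - 2) = √(-2 + 4*g))
-17*X(I(B(-4, 2)), 5)*(-15) = -17*√(-2 + 4*5)*(-15) = -17*√(-2 + 20)*(-15) = -51*√2*(-15) = 765*√2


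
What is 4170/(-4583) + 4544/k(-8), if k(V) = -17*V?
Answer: 2532254/77911 ≈ 32.502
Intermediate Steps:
4170/(-4583) + 4544/k(-8) = 4170/(-4583) + 4544/((-17*(-8))) = 4170*(-1/4583) + 4544/136 = -4170/4583 + 4544*(1/136) = -4170/4583 + 568/17 = 2532254/77911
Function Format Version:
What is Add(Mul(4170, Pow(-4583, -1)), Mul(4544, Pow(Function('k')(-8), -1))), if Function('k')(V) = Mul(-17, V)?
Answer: Rational(2532254, 77911) ≈ 32.502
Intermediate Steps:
Add(Mul(4170, Pow(-4583, -1)), Mul(4544, Pow(Function('k')(-8), -1))) = Add(Mul(4170, Pow(-4583, -1)), Mul(4544, Pow(Mul(-17, -8), -1))) = Add(Mul(4170, Rational(-1, 4583)), Mul(4544, Pow(136, -1))) = Add(Rational(-4170, 4583), Mul(4544, Rational(1, 136))) = Add(Rational(-4170, 4583), Rational(568, 17)) = Rational(2532254, 77911)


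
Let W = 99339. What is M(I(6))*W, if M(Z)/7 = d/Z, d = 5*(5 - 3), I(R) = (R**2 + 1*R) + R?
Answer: 1158955/8 ≈ 1.4487e+5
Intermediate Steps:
I(R) = R**2 + 2*R (I(R) = (R**2 + R) + R = (R + R**2) + R = R**2 + 2*R)
d = 10 (d = 5*2 = 10)
M(Z) = 70/Z (M(Z) = 7*(10/Z) = 70/Z)
M(I(6))*W = (70/((6*(2 + 6))))*99339 = (70/((6*8)))*99339 = (70/48)*99339 = (70*(1/48))*99339 = (35/24)*99339 = 1158955/8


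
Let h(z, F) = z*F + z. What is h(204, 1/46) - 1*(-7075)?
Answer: 167519/23 ≈ 7283.4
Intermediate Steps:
h(z, F) = z + F*z (h(z, F) = F*z + z = z + F*z)
h(204, 1/46) - 1*(-7075) = 204*(1 + 1/46) - 1*(-7075) = 204*(1 + 1/46) + 7075 = 204*(47/46) + 7075 = 4794/23 + 7075 = 167519/23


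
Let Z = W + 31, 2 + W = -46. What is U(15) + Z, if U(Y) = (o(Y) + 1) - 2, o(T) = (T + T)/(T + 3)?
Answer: -49/3 ≈ -16.333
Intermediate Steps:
W = -48 (W = -2 - 46 = -48)
o(T) = 2*T/(3 + T) (o(T) = (2*T)/(3 + T) = 2*T/(3 + T))
Z = -17 (Z = -48 + 31 = -17)
U(Y) = -1 + 2*Y/(3 + Y) (U(Y) = (2*Y/(3 + Y) + 1) - 2 = (1 + 2*Y/(3 + Y)) - 2 = -1 + 2*Y/(3 + Y))
U(15) + Z = (-3 + 15)/(3 + 15) - 17 = 12/18 - 17 = (1/18)*12 - 17 = ⅔ - 17 = -49/3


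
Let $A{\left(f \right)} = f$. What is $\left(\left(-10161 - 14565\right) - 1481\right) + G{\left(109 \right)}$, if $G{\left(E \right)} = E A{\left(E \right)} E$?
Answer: $1268822$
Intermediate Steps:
$G{\left(E \right)} = E^{3}$ ($G{\left(E \right)} = E E E = E^{2} E = E^{3}$)
$\left(\left(-10161 - 14565\right) - 1481\right) + G{\left(109 \right)} = \left(\left(-10161 - 14565\right) - 1481\right) + 109^{3} = \left(\left(-10161 - 14565\right) - 1481\right) + 1295029 = \left(-24726 - 1481\right) + 1295029 = -26207 + 1295029 = 1268822$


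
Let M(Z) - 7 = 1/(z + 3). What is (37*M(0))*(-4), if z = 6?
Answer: -9472/9 ≈ -1052.4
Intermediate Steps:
M(Z) = 64/9 (M(Z) = 7 + 1/(6 + 3) = 7 + 1/9 = 7 + ⅑ = 64/9)
(37*M(0))*(-4) = (37*(64/9))*(-4) = (2368/9)*(-4) = -9472/9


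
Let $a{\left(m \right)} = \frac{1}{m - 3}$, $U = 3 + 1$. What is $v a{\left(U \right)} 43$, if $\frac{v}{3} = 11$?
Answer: $1419$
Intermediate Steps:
$v = 33$ ($v = 3 \cdot 11 = 33$)
$U = 4$
$a{\left(m \right)} = \frac{1}{-3 + m}$
$v a{\left(U \right)} 43 = \frac{33}{-3 + 4} \cdot 43 = \frac{33}{1} \cdot 43 = 33 \cdot 1 \cdot 43 = 33 \cdot 43 = 1419$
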